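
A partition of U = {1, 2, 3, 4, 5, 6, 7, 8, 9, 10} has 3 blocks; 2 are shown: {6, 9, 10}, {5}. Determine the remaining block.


U = {1, 2, 3, 4, 5, 6, 7, 8, 9, 10}
Shown blocks: {6, 9, 10}, {5}
A partition's blocks are pairwise disjoint and cover U, so the missing block = U \ (union of shown blocks).
Union of shown blocks: {5, 6, 9, 10}
Missing block = U \ (union) = {1, 2, 3, 4, 7, 8}

{1, 2, 3, 4, 7, 8}


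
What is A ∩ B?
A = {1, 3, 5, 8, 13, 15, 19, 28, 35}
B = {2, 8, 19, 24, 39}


Set A = {1, 3, 5, 8, 13, 15, 19, 28, 35}
Set B = {2, 8, 19, 24, 39}
A ∩ B includes only elements in both sets.
Check each element of A against B:
1 ✗, 3 ✗, 5 ✗, 8 ✓, 13 ✗, 15 ✗, 19 ✓, 28 ✗, 35 ✗
A ∩ B = {8, 19}

{8, 19}


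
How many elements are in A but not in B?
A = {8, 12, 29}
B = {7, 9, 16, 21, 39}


Set A = {8, 12, 29}
Set B = {7, 9, 16, 21, 39}
A \ B = {8, 12, 29}
|A \ B| = 3

3


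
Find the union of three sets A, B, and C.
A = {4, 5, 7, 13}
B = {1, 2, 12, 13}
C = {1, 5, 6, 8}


Set A = {4, 5, 7, 13}
Set B = {1, 2, 12, 13}
Set C = {1, 5, 6, 8}
First, A ∪ B = {1, 2, 4, 5, 7, 12, 13}
Then, (A ∪ B) ∪ C = {1, 2, 4, 5, 6, 7, 8, 12, 13}

{1, 2, 4, 5, 6, 7, 8, 12, 13}


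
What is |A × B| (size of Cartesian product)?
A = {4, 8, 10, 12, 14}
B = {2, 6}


Set A = {4, 8, 10, 12, 14} has 5 elements.
Set B = {2, 6} has 2 elements.
|A × B| = |A| × |B| = 5 × 2 = 10

10


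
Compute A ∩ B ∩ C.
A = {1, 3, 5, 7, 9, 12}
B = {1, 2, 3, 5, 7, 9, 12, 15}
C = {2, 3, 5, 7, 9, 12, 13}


Set A = {1, 3, 5, 7, 9, 12}
Set B = {1, 2, 3, 5, 7, 9, 12, 15}
Set C = {2, 3, 5, 7, 9, 12, 13}
First, A ∩ B = {1, 3, 5, 7, 9, 12}
Then, (A ∩ B) ∩ C = {3, 5, 7, 9, 12}

{3, 5, 7, 9, 12}


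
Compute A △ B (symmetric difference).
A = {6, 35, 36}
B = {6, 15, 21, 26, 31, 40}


Set A = {6, 35, 36}
Set B = {6, 15, 21, 26, 31, 40}
A △ B = (A \ B) ∪ (B \ A)
Elements in A but not B: {35, 36}
Elements in B but not A: {15, 21, 26, 31, 40}
A △ B = {15, 21, 26, 31, 35, 36, 40}

{15, 21, 26, 31, 35, 36, 40}


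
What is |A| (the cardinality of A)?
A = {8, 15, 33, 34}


Set A = {8, 15, 33, 34}
Listing elements: 8, 15, 33, 34
Counting: 4 elements
|A| = 4

4


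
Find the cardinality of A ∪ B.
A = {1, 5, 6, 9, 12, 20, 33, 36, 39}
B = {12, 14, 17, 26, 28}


Set A = {1, 5, 6, 9, 12, 20, 33, 36, 39}, |A| = 9
Set B = {12, 14, 17, 26, 28}, |B| = 5
A ∩ B = {12}, |A ∩ B| = 1
|A ∪ B| = |A| + |B| - |A ∩ B| = 9 + 5 - 1 = 13

13


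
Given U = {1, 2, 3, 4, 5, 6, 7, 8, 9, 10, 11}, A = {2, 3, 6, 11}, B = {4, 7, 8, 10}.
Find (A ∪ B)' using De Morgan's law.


U = {1, 2, 3, 4, 5, 6, 7, 8, 9, 10, 11}
A = {2, 3, 6, 11}, B = {4, 7, 8, 10}
A ∪ B = {2, 3, 4, 6, 7, 8, 10, 11}
(A ∪ B)' = U \ (A ∪ B) = {1, 5, 9}
Verification via A' ∩ B': A' = {1, 4, 5, 7, 8, 9, 10}, B' = {1, 2, 3, 5, 6, 9, 11}
A' ∩ B' = {1, 5, 9} ✓

{1, 5, 9}


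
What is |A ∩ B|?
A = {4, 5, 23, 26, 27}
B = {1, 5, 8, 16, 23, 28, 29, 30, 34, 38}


Set A = {4, 5, 23, 26, 27}
Set B = {1, 5, 8, 16, 23, 28, 29, 30, 34, 38}
A ∩ B = {5, 23}
|A ∩ B| = 2

2


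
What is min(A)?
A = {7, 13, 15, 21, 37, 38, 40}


Set A = {7, 13, 15, 21, 37, 38, 40}
Elements in ascending order: 7, 13, 15, 21, 37, 38, 40
The smallest element is 7.

7


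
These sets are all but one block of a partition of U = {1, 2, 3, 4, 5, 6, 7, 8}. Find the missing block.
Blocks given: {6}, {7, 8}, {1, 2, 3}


U = {1, 2, 3, 4, 5, 6, 7, 8}
Shown blocks: {6}, {7, 8}, {1, 2, 3}
A partition's blocks are pairwise disjoint and cover U, so the missing block = U \ (union of shown blocks).
Union of shown blocks: {1, 2, 3, 6, 7, 8}
Missing block = U \ (union) = {4, 5}

{4, 5}


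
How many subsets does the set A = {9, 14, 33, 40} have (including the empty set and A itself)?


Set A = {9, 14, 33, 40}
|A| = 4
The power set P(A) contains all subsets of A.
|P(A)| = 2^|A| = 2^4 = 16

16


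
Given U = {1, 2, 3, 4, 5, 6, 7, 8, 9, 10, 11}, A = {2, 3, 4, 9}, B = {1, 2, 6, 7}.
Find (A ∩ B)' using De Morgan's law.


U = {1, 2, 3, 4, 5, 6, 7, 8, 9, 10, 11}
A = {2, 3, 4, 9}, B = {1, 2, 6, 7}
A ∩ B = {2}
(A ∩ B)' = U \ (A ∩ B) = {1, 3, 4, 5, 6, 7, 8, 9, 10, 11}
Verification via A' ∪ B': A' = {1, 5, 6, 7, 8, 10, 11}, B' = {3, 4, 5, 8, 9, 10, 11}
A' ∪ B' = {1, 3, 4, 5, 6, 7, 8, 9, 10, 11} ✓

{1, 3, 4, 5, 6, 7, 8, 9, 10, 11}


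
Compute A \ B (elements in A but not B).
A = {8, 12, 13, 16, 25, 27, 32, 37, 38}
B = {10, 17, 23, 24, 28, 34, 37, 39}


Set A = {8, 12, 13, 16, 25, 27, 32, 37, 38}
Set B = {10, 17, 23, 24, 28, 34, 37, 39}
A \ B includes elements in A that are not in B.
Check each element of A:
8 (not in B, keep), 12 (not in B, keep), 13 (not in B, keep), 16 (not in B, keep), 25 (not in B, keep), 27 (not in B, keep), 32 (not in B, keep), 37 (in B, remove), 38 (not in B, keep)
A \ B = {8, 12, 13, 16, 25, 27, 32, 38}

{8, 12, 13, 16, 25, 27, 32, 38}


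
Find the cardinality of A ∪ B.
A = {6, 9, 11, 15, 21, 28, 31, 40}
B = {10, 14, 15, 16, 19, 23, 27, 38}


Set A = {6, 9, 11, 15, 21, 28, 31, 40}, |A| = 8
Set B = {10, 14, 15, 16, 19, 23, 27, 38}, |B| = 8
A ∩ B = {15}, |A ∩ B| = 1
|A ∪ B| = |A| + |B| - |A ∩ B| = 8 + 8 - 1 = 15

15


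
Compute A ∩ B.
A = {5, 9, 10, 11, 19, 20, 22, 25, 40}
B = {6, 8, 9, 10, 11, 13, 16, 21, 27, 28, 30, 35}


Set A = {5, 9, 10, 11, 19, 20, 22, 25, 40}
Set B = {6, 8, 9, 10, 11, 13, 16, 21, 27, 28, 30, 35}
A ∩ B includes only elements in both sets.
Check each element of A against B:
5 ✗, 9 ✓, 10 ✓, 11 ✓, 19 ✗, 20 ✗, 22 ✗, 25 ✗, 40 ✗
A ∩ B = {9, 10, 11}

{9, 10, 11}


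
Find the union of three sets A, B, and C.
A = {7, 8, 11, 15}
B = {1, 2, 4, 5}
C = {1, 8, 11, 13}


Set A = {7, 8, 11, 15}
Set B = {1, 2, 4, 5}
Set C = {1, 8, 11, 13}
First, A ∪ B = {1, 2, 4, 5, 7, 8, 11, 15}
Then, (A ∪ B) ∪ C = {1, 2, 4, 5, 7, 8, 11, 13, 15}

{1, 2, 4, 5, 7, 8, 11, 13, 15}


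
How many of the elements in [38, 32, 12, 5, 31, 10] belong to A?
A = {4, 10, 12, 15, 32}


Set A = {4, 10, 12, 15, 32}
Candidates: [38, 32, 12, 5, 31, 10]
Check each candidate:
38 ∉ A, 32 ∈ A, 12 ∈ A, 5 ∉ A, 31 ∉ A, 10 ∈ A
Count of candidates in A: 3

3


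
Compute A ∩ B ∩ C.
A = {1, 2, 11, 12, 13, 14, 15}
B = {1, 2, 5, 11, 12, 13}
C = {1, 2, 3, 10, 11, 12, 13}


Set A = {1, 2, 11, 12, 13, 14, 15}
Set B = {1, 2, 5, 11, 12, 13}
Set C = {1, 2, 3, 10, 11, 12, 13}
First, A ∩ B = {1, 2, 11, 12, 13}
Then, (A ∩ B) ∩ C = {1, 2, 11, 12, 13}

{1, 2, 11, 12, 13}


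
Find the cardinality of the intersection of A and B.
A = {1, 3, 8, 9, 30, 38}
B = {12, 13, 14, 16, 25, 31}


Set A = {1, 3, 8, 9, 30, 38}
Set B = {12, 13, 14, 16, 25, 31}
A ∩ B = {}
|A ∩ B| = 0

0


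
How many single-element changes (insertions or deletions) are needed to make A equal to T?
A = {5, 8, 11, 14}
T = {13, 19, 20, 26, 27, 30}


Set A = {5, 8, 11, 14}
Set T = {13, 19, 20, 26, 27, 30}
Elements to remove from A (in A, not in T): {5, 8, 11, 14} → 4 removals
Elements to add to A (in T, not in A): {13, 19, 20, 26, 27, 30} → 6 additions
Total edits = 4 + 6 = 10

10


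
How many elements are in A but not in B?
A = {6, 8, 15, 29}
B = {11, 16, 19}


Set A = {6, 8, 15, 29}
Set B = {11, 16, 19}
A \ B = {6, 8, 15, 29}
|A \ B| = 4

4


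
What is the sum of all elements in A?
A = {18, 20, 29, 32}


Set A = {18, 20, 29, 32}
Sum = 18 + 20 + 29 + 32 = 99

99


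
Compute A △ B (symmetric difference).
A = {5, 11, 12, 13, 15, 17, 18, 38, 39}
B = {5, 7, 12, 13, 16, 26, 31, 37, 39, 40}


Set A = {5, 11, 12, 13, 15, 17, 18, 38, 39}
Set B = {5, 7, 12, 13, 16, 26, 31, 37, 39, 40}
A △ B = (A \ B) ∪ (B \ A)
Elements in A but not B: {11, 15, 17, 18, 38}
Elements in B but not A: {7, 16, 26, 31, 37, 40}
A △ B = {7, 11, 15, 16, 17, 18, 26, 31, 37, 38, 40}

{7, 11, 15, 16, 17, 18, 26, 31, 37, 38, 40}


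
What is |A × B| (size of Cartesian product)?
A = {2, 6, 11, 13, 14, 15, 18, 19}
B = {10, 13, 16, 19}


Set A = {2, 6, 11, 13, 14, 15, 18, 19} has 8 elements.
Set B = {10, 13, 16, 19} has 4 elements.
|A × B| = |A| × |B| = 8 × 4 = 32

32


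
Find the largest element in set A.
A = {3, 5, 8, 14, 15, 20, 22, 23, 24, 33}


Set A = {3, 5, 8, 14, 15, 20, 22, 23, 24, 33}
Elements in ascending order: 3, 5, 8, 14, 15, 20, 22, 23, 24, 33
The largest element is 33.

33


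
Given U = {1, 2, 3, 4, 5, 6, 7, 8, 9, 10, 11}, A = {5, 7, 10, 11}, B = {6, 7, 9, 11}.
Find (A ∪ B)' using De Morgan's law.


U = {1, 2, 3, 4, 5, 6, 7, 8, 9, 10, 11}
A = {5, 7, 10, 11}, B = {6, 7, 9, 11}
A ∪ B = {5, 6, 7, 9, 10, 11}
(A ∪ B)' = U \ (A ∪ B) = {1, 2, 3, 4, 8}
Verification via A' ∩ B': A' = {1, 2, 3, 4, 6, 8, 9}, B' = {1, 2, 3, 4, 5, 8, 10}
A' ∩ B' = {1, 2, 3, 4, 8} ✓

{1, 2, 3, 4, 8}


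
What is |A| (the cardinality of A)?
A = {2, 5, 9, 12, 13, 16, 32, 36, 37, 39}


Set A = {2, 5, 9, 12, 13, 16, 32, 36, 37, 39}
Listing elements: 2, 5, 9, 12, 13, 16, 32, 36, 37, 39
Counting: 10 elements
|A| = 10

10


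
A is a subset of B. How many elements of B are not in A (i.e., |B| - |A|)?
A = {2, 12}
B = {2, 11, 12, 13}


Set A = {2, 12}, |A| = 2
Set B = {2, 11, 12, 13}, |B| = 4
Since A ⊆ B: B \ A = {11, 13}
|B| - |A| = 4 - 2 = 2

2


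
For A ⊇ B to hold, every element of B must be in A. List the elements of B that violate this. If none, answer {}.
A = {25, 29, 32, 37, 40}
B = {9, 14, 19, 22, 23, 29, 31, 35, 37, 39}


Set A = {25, 29, 32, 37, 40}
Set B = {9, 14, 19, 22, 23, 29, 31, 35, 37, 39}
Check each element of B against A:
9 ∉ A (include), 14 ∉ A (include), 19 ∉ A (include), 22 ∉ A (include), 23 ∉ A (include), 29 ∈ A, 31 ∉ A (include), 35 ∉ A (include), 37 ∈ A, 39 ∉ A (include)
Elements of B not in A: {9, 14, 19, 22, 23, 31, 35, 39}

{9, 14, 19, 22, 23, 31, 35, 39}


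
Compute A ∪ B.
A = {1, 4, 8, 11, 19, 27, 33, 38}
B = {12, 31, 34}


Set A = {1, 4, 8, 11, 19, 27, 33, 38}
Set B = {12, 31, 34}
A ∪ B includes all elements in either set.
Elements from A: {1, 4, 8, 11, 19, 27, 33, 38}
Elements from B not already included: {12, 31, 34}
A ∪ B = {1, 4, 8, 11, 12, 19, 27, 31, 33, 34, 38}

{1, 4, 8, 11, 12, 19, 27, 31, 33, 34, 38}


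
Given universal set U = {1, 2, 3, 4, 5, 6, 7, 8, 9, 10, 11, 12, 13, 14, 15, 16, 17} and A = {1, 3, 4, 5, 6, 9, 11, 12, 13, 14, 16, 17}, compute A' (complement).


Universal set U = {1, 2, 3, 4, 5, 6, 7, 8, 9, 10, 11, 12, 13, 14, 15, 16, 17}
Set A = {1, 3, 4, 5, 6, 9, 11, 12, 13, 14, 16, 17}
A' = U \ A = elements in U but not in A
Checking each element of U:
1 (in A, exclude), 2 (not in A, include), 3 (in A, exclude), 4 (in A, exclude), 5 (in A, exclude), 6 (in A, exclude), 7 (not in A, include), 8 (not in A, include), 9 (in A, exclude), 10 (not in A, include), 11 (in A, exclude), 12 (in A, exclude), 13 (in A, exclude), 14 (in A, exclude), 15 (not in A, include), 16 (in A, exclude), 17 (in A, exclude)
A' = {2, 7, 8, 10, 15}

{2, 7, 8, 10, 15}


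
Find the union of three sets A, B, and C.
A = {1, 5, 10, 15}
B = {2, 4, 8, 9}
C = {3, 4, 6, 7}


Set A = {1, 5, 10, 15}
Set B = {2, 4, 8, 9}
Set C = {3, 4, 6, 7}
First, A ∪ B = {1, 2, 4, 5, 8, 9, 10, 15}
Then, (A ∪ B) ∪ C = {1, 2, 3, 4, 5, 6, 7, 8, 9, 10, 15}

{1, 2, 3, 4, 5, 6, 7, 8, 9, 10, 15}


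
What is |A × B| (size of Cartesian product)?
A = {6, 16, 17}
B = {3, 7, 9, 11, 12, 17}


Set A = {6, 16, 17} has 3 elements.
Set B = {3, 7, 9, 11, 12, 17} has 6 elements.
|A × B| = |A| × |B| = 3 × 6 = 18

18


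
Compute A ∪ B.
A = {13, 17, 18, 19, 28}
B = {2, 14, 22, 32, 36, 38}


Set A = {13, 17, 18, 19, 28}
Set B = {2, 14, 22, 32, 36, 38}
A ∪ B includes all elements in either set.
Elements from A: {13, 17, 18, 19, 28}
Elements from B not already included: {2, 14, 22, 32, 36, 38}
A ∪ B = {2, 13, 14, 17, 18, 19, 22, 28, 32, 36, 38}

{2, 13, 14, 17, 18, 19, 22, 28, 32, 36, 38}


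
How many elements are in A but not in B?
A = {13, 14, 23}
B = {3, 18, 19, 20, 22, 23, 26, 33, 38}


Set A = {13, 14, 23}
Set B = {3, 18, 19, 20, 22, 23, 26, 33, 38}
A \ B = {13, 14}
|A \ B| = 2

2


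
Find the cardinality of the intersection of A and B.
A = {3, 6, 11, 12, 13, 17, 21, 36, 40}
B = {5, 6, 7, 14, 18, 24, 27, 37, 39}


Set A = {3, 6, 11, 12, 13, 17, 21, 36, 40}
Set B = {5, 6, 7, 14, 18, 24, 27, 37, 39}
A ∩ B = {6}
|A ∩ B| = 1

1


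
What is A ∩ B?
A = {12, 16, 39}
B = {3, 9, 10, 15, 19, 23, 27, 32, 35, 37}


Set A = {12, 16, 39}
Set B = {3, 9, 10, 15, 19, 23, 27, 32, 35, 37}
A ∩ B includes only elements in both sets.
Check each element of A against B:
12 ✗, 16 ✗, 39 ✗
A ∩ B = {}

{}


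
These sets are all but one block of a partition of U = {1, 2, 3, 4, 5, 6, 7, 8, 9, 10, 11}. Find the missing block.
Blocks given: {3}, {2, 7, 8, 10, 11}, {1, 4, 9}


U = {1, 2, 3, 4, 5, 6, 7, 8, 9, 10, 11}
Shown blocks: {3}, {2, 7, 8, 10, 11}, {1, 4, 9}
A partition's blocks are pairwise disjoint and cover U, so the missing block = U \ (union of shown blocks).
Union of shown blocks: {1, 2, 3, 4, 7, 8, 9, 10, 11}
Missing block = U \ (union) = {5, 6}

{5, 6}


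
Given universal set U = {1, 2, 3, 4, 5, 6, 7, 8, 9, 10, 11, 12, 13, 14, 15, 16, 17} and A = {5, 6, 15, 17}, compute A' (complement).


Universal set U = {1, 2, 3, 4, 5, 6, 7, 8, 9, 10, 11, 12, 13, 14, 15, 16, 17}
Set A = {5, 6, 15, 17}
A' = U \ A = elements in U but not in A
Checking each element of U:
1 (not in A, include), 2 (not in A, include), 3 (not in A, include), 4 (not in A, include), 5 (in A, exclude), 6 (in A, exclude), 7 (not in A, include), 8 (not in A, include), 9 (not in A, include), 10 (not in A, include), 11 (not in A, include), 12 (not in A, include), 13 (not in A, include), 14 (not in A, include), 15 (in A, exclude), 16 (not in A, include), 17 (in A, exclude)
A' = {1, 2, 3, 4, 7, 8, 9, 10, 11, 12, 13, 14, 16}

{1, 2, 3, 4, 7, 8, 9, 10, 11, 12, 13, 14, 16}


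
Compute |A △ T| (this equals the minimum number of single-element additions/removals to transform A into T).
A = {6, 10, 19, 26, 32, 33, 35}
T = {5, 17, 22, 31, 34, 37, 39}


Set A = {6, 10, 19, 26, 32, 33, 35}
Set T = {5, 17, 22, 31, 34, 37, 39}
Elements to remove from A (in A, not in T): {6, 10, 19, 26, 32, 33, 35} → 7 removals
Elements to add to A (in T, not in A): {5, 17, 22, 31, 34, 37, 39} → 7 additions
Total edits = 7 + 7 = 14

14


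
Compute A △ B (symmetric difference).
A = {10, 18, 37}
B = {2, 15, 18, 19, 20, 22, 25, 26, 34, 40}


Set A = {10, 18, 37}
Set B = {2, 15, 18, 19, 20, 22, 25, 26, 34, 40}
A △ B = (A \ B) ∪ (B \ A)
Elements in A but not B: {10, 37}
Elements in B but not A: {2, 15, 19, 20, 22, 25, 26, 34, 40}
A △ B = {2, 10, 15, 19, 20, 22, 25, 26, 34, 37, 40}

{2, 10, 15, 19, 20, 22, 25, 26, 34, 37, 40}


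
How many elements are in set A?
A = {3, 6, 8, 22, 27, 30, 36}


Set A = {3, 6, 8, 22, 27, 30, 36}
Listing elements: 3, 6, 8, 22, 27, 30, 36
Counting: 7 elements
|A| = 7

7


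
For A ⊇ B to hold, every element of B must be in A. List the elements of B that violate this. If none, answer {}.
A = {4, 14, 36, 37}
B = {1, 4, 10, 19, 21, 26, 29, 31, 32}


Set A = {4, 14, 36, 37}
Set B = {1, 4, 10, 19, 21, 26, 29, 31, 32}
Check each element of B against A:
1 ∉ A (include), 4 ∈ A, 10 ∉ A (include), 19 ∉ A (include), 21 ∉ A (include), 26 ∉ A (include), 29 ∉ A (include), 31 ∉ A (include), 32 ∉ A (include)
Elements of B not in A: {1, 10, 19, 21, 26, 29, 31, 32}

{1, 10, 19, 21, 26, 29, 31, 32}


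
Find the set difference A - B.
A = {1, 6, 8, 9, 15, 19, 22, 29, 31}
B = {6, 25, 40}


Set A = {1, 6, 8, 9, 15, 19, 22, 29, 31}
Set B = {6, 25, 40}
A \ B includes elements in A that are not in B.
Check each element of A:
1 (not in B, keep), 6 (in B, remove), 8 (not in B, keep), 9 (not in B, keep), 15 (not in B, keep), 19 (not in B, keep), 22 (not in B, keep), 29 (not in B, keep), 31 (not in B, keep)
A \ B = {1, 8, 9, 15, 19, 22, 29, 31}

{1, 8, 9, 15, 19, 22, 29, 31}


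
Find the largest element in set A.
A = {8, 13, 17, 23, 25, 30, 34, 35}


Set A = {8, 13, 17, 23, 25, 30, 34, 35}
Elements in ascending order: 8, 13, 17, 23, 25, 30, 34, 35
The largest element is 35.

35


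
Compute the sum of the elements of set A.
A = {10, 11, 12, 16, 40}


Set A = {10, 11, 12, 16, 40}
Sum = 10 + 11 + 12 + 16 + 40 = 89

89


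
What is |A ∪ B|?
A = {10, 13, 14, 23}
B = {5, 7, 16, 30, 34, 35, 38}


Set A = {10, 13, 14, 23}, |A| = 4
Set B = {5, 7, 16, 30, 34, 35, 38}, |B| = 7
A ∩ B = {}, |A ∩ B| = 0
|A ∪ B| = |A| + |B| - |A ∩ B| = 4 + 7 - 0 = 11

11


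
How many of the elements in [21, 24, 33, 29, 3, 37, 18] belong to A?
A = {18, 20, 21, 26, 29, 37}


Set A = {18, 20, 21, 26, 29, 37}
Candidates: [21, 24, 33, 29, 3, 37, 18]
Check each candidate:
21 ∈ A, 24 ∉ A, 33 ∉ A, 29 ∈ A, 3 ∉ A, 37 ∈ A, 18 ∈ A
Count of candidates in A: 4

4


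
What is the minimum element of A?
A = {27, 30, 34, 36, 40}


Set A = {27, 30, 34, 36, 40}
Elements in ascending order: 27, 30, 34, 36, 40
The smallest element is 27.

27


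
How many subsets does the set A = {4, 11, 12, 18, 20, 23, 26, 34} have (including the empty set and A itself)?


Set A = {4, 11, 12, 18, 20, 23, 26, 34}
|A| = 8
The power set P(A) contains all subsets of A.
|P(A)| = 2^|A| = 2^8 = 256

256


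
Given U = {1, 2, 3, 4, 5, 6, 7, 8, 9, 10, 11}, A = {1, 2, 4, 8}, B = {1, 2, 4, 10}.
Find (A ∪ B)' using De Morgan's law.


U = {1, 2, 3, 4, 5, 6, 7, 8, 9, 10, 11}
A = {1, 2, 4, 8}, B = {1, 2, 4, 10}
A ∪ B = {1, 2, 4, 8, 10}
(A ∪ B)' = U \ (A ∪ B) = {3, 5, 6, 7, 9, 11}
Verification via A' ∩ B': A' = {3, 5, 6, 7, 9, 10, 11}, B' = {3, 5, 6, 7, 8, 9, 11}
A' ∩ B' = {3, 5, 6, 7, 9, 11} ✓

{3, 5, 6, 7, 9, 11}


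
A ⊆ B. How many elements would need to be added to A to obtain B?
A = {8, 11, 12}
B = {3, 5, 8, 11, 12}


Set A = {8, 11, 12}, |A| = 3
Set B = {3, 5, 8, 11, 12}, |B| = 5
Since A ⊆ B: B \ A = {3, 5}
|B| - |A| = 5 - 3 = 2

2


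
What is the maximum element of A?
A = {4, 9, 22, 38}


Set A = {4, 9, 22, 38}
Elements in ascending order: 4, 9, 22, 38
The largest element is 38.

38


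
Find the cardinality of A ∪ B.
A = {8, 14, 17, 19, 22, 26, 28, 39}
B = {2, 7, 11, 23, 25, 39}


Set A = {8, 14, 17, 19, 22, 26, 28, 39}, |A| = 8
Set B = {2, 7, 11, 23, 25, 39}, |B| = 6
A ∩ B = {39}, |A ∩ B| = 1
|A ∪ B| = |A| + |B| - |A ∩ B| = 8 + 6 - 1 = 13

13


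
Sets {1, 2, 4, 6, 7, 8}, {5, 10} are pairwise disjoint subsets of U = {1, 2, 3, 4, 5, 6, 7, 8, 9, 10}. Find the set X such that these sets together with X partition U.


U = {1, 2, 3, 4, 5, 6, 7, 8, 9, 10}
Shown blocks: {1, 2, 4, 6, 7, 8}, {5, 10}
A partition's blocks are pairwise disjoint and cover U, so the missing block = U \ (union of shown blocks).
Union of shown blocks: {1, 2, 4, 5, 6, 7, 8, 10}
Missing block = U \ (union) = {3, 9}

{3, 9}


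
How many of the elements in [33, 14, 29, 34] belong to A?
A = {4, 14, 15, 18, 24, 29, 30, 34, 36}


Set A = {4, 14, 15, 18, 24, 29, 30, 34, 36}
Candidates: [33, 14, 29, 34]
Check each candidate:
33 ∉ A, 14 ∈ A, 29 ∈ A, 34 ∈ A
Count of candidates in A: 3

3


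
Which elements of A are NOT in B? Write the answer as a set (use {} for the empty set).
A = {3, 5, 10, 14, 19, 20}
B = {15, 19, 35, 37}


Set A = {3, 5, 10, 14, 19, 20}
Set B = {15, 19, 35, 37}
Check each element of A against B:
3 ∉ B (include), 5 ∉ B (include), 10 ∉ B (include), 14 ∉ B (include), 19 ∈ B, 20 ∉ B (include)
Elements of A not in B: {3, 5, 10, 14, 20}

{3, 5, 10, 14, 20}


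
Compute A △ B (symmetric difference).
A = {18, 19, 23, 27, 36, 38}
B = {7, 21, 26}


Set A = {18, 19, 23, 27, 36, 38}
Set B = {7, 21, 26}
A △ B = (A \ B) ∪ (B \ A)
Elements in A but not B: {18, 19, 23, 27, 36, 38}
Elements in B but not A: {7, 21, 26}
A △ B = {7, 18, 19, 21, 23, 26, 27, 36, 38}

{7, 18, 19, 21, 23, 26, 27, 36, 38}


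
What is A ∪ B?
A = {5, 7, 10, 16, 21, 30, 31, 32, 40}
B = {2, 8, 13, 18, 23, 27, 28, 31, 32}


Set A = {5, 7, 10, 16, 21, 30, 31, 32, 40}
Set B = {2, 8, 13, 18, 23, 27, 28, 31, 32}
A ∪ B includes all elements in either set.
Elements from A: {5, 7, 10, 16, 21, 30, 31, 32, 40}
Elements from B not already included: {2, 8, 13, 18, 23, 27, 28}
A ∪ B = {2, 5, 7, 8, 10, 13, 16, 18, 21, 23, 27, 28, 30, 31, 32, 40}

{2, 5, 7, 8, 10, 13, 16, 18, 21, 23, 27, 28, 30, 31, 32, 40}


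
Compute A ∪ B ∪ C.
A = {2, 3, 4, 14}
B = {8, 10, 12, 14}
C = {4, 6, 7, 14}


Set A = {2, 3, 4, 14}
Set B = {8, 10, 12, 14}
Set C = {4, 6, 7, 14}
First, A ∪ B = {2, 3, 4, 8, 10, 12, 14}
Then, (A ∪ B) ∪ C = {2, 3, 4, 6, 7, 8, 10, 12, 14}

{2, 3, 4, 6, 7, 8, 10, 12, 14}


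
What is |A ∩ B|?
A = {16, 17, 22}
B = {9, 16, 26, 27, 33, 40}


Set A = {16, 17, 22}
Set B = {9, 16, 26, 27, 33, 40}
A ∩ B = {16}
|A ∩ B| = 1

1


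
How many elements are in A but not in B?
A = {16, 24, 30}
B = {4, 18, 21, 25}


Set A = {16, 24, 30}
Set B = {4, 18, 21, 25}
A \ B = {16, 24, 30}
|A \ B| = 3

3


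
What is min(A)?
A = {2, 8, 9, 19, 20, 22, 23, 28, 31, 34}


Set A = {2, 8, 9, 19, 20, 22, 23, 28, 31, 34}
Elements in ascending order: 2, 8, 9, 19, 20, 22, 23, 28, 31, 34
The smallest element is 2.

2


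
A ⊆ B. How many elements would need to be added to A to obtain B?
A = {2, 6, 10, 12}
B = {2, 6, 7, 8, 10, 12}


Set A = {2, 6, 10, 12}, |A| = 4
Set B = {2, 6, 7, 8, 10, 12}, |B| = 6
Since A ⊆ B: B \ A = {7, 8}
|B| - |A| = 6 - 4 = 2

2


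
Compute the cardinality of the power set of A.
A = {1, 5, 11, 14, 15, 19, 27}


Set A = {1, 5, 11, 14, 15, 19, 27}
|A| = 7
The power set P(A) contains all subsets of A.
|P(A)| = 2^|A| = 2^7 = 128

128


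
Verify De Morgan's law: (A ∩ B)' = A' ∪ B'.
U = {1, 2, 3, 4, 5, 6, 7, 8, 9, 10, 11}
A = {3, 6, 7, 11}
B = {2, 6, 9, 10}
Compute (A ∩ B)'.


U = {1, 2, 3, 4, 5, 6, 7, 8, 9, 10, 11}
A = {3, 6, 7, 11}, B = {2, 6, 9, 10}
A ∩ B = {6}
(A ∩ B)' = U \ (A ∩ B) = {1, 2, 3, 4, 5, 7, 8, 9, 10, 11}
Verification via A' ∪ B': A' = {1, 2, 4, 5, 8, 9, 10}, B' = {1, 3, 4, 5, 7, 8, 11}
A' ∪ B' = {1, 2, 3, 4, 5, 7, 8, 9, 10, 11} ✓

{1, 2, 3, 4, 5, 7, 8, 9, 10, 11}


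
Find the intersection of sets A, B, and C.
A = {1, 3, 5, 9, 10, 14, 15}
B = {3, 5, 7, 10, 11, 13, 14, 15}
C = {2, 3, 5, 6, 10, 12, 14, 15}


Set A = {1, 3, 5, 9, 10, 14, 15}
Set B = {3, 5, 7, 10, 11, 13, 14, 15}
Set C = {2, 3, 5, 6, 10, 12, 14, 15}
First, A ∩ B = {3, 5, 10, 14, 15}
Then, (A ∩ B) ∩ C = {3, 5, 10, 14, 15}

{3, 5, 10, 14, 15}


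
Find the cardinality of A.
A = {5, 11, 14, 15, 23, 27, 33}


Set A = {5, 11, 14, 15, 23, 27, 33}
Listing elements: 5, 11, 14, 15, 23, 27, 33
Counting: 7 elements
|A| = 7

7


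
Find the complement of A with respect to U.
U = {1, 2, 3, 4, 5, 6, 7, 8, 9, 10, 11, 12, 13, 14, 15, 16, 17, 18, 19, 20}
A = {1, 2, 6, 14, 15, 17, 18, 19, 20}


Universal set U = {1, 2, 3, 4, 5, 6, 7, 8, 9, 10, 11, 12, 13, 14, 15, 16, 17, 18, 19, 20}
Set A = {1, 2, 6, 14, 15, 17, 18, 19, 20}
A' = U \ A = elements in U but not in A
Checking each element of U:
1 (in A, exclude), 2 (in A, exclude), 3 (not in A, include), 4 (not in A, include), 5 (not in A, include), 6 (in A, exclude), 7 (not in A, include), 8 (not in A, include), 9 (not in A, include), 10 (not in A, include), 11 (not in A, include), 12 (not in A, include), 13 (not in A, include), 14 (in A, exclude), 15 (in A, exclude), 16 (not in A, include), 17 (in A, exclude), 18 (in A, exclude), 19 (in A, exclude), 20 (in A, exclude)
A' = {3, 4, 5, 7, 8, 9, 10, 11, 12, 13, 16}

{3, 4, 5, 7, 8, 9, 10, 11, 12, 13, 16}


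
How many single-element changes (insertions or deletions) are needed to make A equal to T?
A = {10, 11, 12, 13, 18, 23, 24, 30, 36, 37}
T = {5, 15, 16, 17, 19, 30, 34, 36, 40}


Set A = {10, 11, 12, 13, 18, 23, 24, 30, 36, 37}
Set T = {5, 15, 16, 17, 19, 30, 34, 36, 40}
Elements to remove from A (in A, not in T): {10, 11, 12, 13, 18, 23, 24, 37} → 8 removals
Elements to add to A (in T, not in A): {5, 15, 16, 17, 19, 34, 40} → 7 additions
Total edits = 8 + 7 = 15

15


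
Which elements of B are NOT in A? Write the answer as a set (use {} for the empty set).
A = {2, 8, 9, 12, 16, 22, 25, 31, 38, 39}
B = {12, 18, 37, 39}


Set A = {2, 8, 9, 12, 16, 22, 25, 31, 38, 39}
Set B = {12, 18, 37, 39}
Check each element of B against A:
12 ∈ A, 18 ∉ A (include), 37 ∉ A (include), 39 ∈ A
Elements of B not in A: {18, 37}

{18, 37}


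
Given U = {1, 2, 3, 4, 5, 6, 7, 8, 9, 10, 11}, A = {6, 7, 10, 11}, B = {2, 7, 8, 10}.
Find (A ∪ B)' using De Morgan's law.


U = {1, 2, 3, 4, 5, 6, 7, 8, 9, 10, 11}
A = {6, 7, 10, 11}, B = {2, 7, 8, 10}
A ∪ B = {2, 6, 7, 8, 10, 11}
(A ∪ B)' = U \ (A ∪ B) = {1, 3, 4, 5, 9}
Verification via A' ∩ B': A' = {1, 2, 3, 4, 5, 8, 9}, B' = {1, 3, 4, 5, 6, 9, 11}
A' ∩ B' = {1, 3, 4, 5, 9} ✓

{1, 3, 4, 5, 9}


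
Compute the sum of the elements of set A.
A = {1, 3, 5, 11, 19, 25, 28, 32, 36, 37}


Set A = {1, 3, 5, 11, 19, 25, 28, 32, 36, 37}
Sum = 1 + 3 + 5 + 11 + 19 + 25 + 28 + 32 + 36 + 37 = 197

197


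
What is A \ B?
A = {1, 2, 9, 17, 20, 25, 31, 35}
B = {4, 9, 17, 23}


Set A = {1, 2, 9, 17, 20, 25, 31, 35}
Set B = {4, 9, 17, 23}
A \ B includes elements in A that are not in B.
Check each element of A:
1 (not in B, keep), 2 (not in B, keep), 9 (in B, remove), 17 (in B, remove), 20 (not in B, keep), 25 (not in B, keep), 31 (not in B, keep), 35 (not in B, keep)
A \ B = {1, 2, 20, 25, 31, 35}

{1, 2, 20, 25, 31, 35}


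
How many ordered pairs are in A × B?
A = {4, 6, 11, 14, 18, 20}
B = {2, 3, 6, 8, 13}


Set A = {4, 6, 11, 14, 18, 20} has 6 elements.
Set B = {2, 3, 6, 8, 13} has 5 elements.
|A × B| = |A| × |B| = 6 × 5 = 30

30


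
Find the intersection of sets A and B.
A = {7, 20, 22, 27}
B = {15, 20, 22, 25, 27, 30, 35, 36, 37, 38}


Set A = {7, 20, 22, 27}
Set B = {15, 20, 22, 25, 27, 30, 35, 36, 37, 38}
A ∩ B includes only elements in both sets.
Check each element of A against B:
7 ✗, 20 ✓, 22 ✓, 27 ✓
A ∩ B = {20, 22, 27}

{20, 22, 27}


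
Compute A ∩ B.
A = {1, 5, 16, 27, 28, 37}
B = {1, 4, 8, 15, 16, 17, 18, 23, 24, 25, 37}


Set A = {1, 5, 16, 27, 28, 37}
Set B = {1, 4, 8, 15, 16, 17, 18, 23, 24, 25, 37}
A ∩ B includes only elements in both sets.
Check each element of A against B:
1 ✓, 5 ✗, 16 ✓, 27 ✗, 28 ✗, 37 ✓
A ∩ B = {1, 16, 37}

{1, 16, 37}


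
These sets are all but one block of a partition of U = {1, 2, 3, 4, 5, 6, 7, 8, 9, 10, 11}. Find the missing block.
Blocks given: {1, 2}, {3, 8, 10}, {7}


U = {1, 2, 3, 4, 5, 6, 7, 8, 9, 10, 11}
Shown blocks: {1, 2}, {3, 8, 10}, {7}
A partition's blocks are pairwise disjoint and cover U, so the missing block = U \ (union of shown blocks).
Union of shown blocks: {1, 2, 3, 7, 8, 10}
Missing block = U \ (union) = {4, 5, 6, 9, 11}

{4, 5, 6, 9, 11}


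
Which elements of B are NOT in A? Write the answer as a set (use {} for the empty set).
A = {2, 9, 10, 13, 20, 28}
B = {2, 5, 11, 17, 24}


Set A = {2, 9, 10, 13, 20, 28}
Set B = {2, 5, 11, 17, 24}
Check each element of B against A:
2 ∈ A, 5 ∉ A (include), 11 ∉ A (include), 17 ∉ A (include), 24 ∉ A (include)
Elements of B not in A: {5, 11, 17, 24}

{5, 11, 17, 24}


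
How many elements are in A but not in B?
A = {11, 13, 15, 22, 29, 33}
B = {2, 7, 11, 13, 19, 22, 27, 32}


Set A = {11, 13, 15, 22, 29, 33}
Set B = {2, 7, 11, 13, 19, 22, 27, 32}
A \ B = {15, 29, 33}
|A \ B| = 3

3


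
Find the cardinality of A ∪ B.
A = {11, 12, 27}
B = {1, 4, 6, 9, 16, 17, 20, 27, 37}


Set A = {11, 12, 27}, |A| = 3
Set B = {1, 4, 6, 9, 16, 17, 20, 27, 37}, |B| = 9
A ∩ B = {27}, |A ∩ B| = 1
|A ∪ B| = |A| + |B| - |A ∩ B| = 3 + 9 - 1 = 11

11


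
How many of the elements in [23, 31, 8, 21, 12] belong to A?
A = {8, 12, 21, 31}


Set A = {8, 12, 21, 31}
Candidates: [23, 31, 8, 21, 12]
Check each candidate:
23 ∉ A, 31 ∈ A, 8 ∈ A, 21 ∈ A, 12 ∈ A
Count of candidates in A: 4

4


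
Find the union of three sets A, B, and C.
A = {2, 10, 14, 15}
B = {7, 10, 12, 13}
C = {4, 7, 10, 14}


Set A = {2, 10, 14, 15}
Set B = {7, 10, 12, 13}
Set C = {4, 7, 10, 14}
First, A ∪ B = {2, 7, 10, 12, 13, 14, 15}
Then, (A ∪ B) ∪ C = {2, 4, 7, 10, 12, 13, 14, 15}

{2, 4, 7, 10, 12, 13, 14, 15}


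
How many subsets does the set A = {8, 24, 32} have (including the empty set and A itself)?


Set A = {8, 24, 32}
|A| = 3
The power set P(A) contains all subsets of A.
|P(A)| = 2^|A| = 2^3 = 8

8


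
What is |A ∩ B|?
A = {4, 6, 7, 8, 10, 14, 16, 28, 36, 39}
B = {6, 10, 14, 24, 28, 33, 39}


Set A = {4, 6, 7, 8, 10, 14, 16, 28, 36, 39}
Set B = {6, 10, 14, 24, 28, 33, 39}
A ∩ B = {6, 10, 14, 28, 39}
|A ∩ B| = 5

5


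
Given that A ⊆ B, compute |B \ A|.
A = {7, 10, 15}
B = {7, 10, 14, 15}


Set A = {7, 10, 15}, |A| = 3
Set B = {7, 10, 14, 15}, |B| = 4
Since A ⊆ B: B \ A = {14}
|B| - |A| = 4 - 3 = 1

1


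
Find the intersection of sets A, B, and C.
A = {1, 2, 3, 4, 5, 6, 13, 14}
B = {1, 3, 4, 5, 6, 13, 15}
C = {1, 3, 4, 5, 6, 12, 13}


Set A = {1, 2, 3, 4, 5, 6, 13, 14}
Set B = {1, 3, 4, 5, 6, 13, 15}
Set C = {1, 3, 4, 5, 6, 12, 13}
First, A ∩ B = {1, 3, 4, 5, 6, 13}
Then, (A ∩ B) ∩ C = {1, 3, 4, 5, 6, 13}

{1, 3, 4, 5, 6, 13}


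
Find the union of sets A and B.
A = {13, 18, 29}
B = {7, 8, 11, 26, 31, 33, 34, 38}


Set A = {13, 18, 29}
Set B = {7, 8, 11, 26, 31, 33, 34, 38}
A ∪ B includes all elements in either set.
Elements from A: {13, 18, 29}
Elements from B not already included: {7, 8, 11, 26, 31, 33, 34, 38}
A ∪ B = {7, 8, 11, 13, 18, 26, 29, 31, 33, 34, 38}

{7, 8, 11, 13, 18, 26, 29, 31, 33, 34, 38}


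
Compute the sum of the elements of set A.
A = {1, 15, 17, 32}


Set A = {1, 15, 17, 32}
Sum = 1 + 15 + 17 + 32 = 65

65


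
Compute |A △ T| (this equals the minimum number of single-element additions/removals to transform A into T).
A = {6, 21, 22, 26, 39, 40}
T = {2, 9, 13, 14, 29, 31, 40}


Set A = {6, 21, 22, 26, 39, 40}
Set T = {2, 9, 13, 14, 29, 31, 40}
Elements to remove from A (in A, not in T): {6, 21, 22, 26, 39} → 5 removals
Elements to add to A (in T, not in A): {2, 9, 13, 14, 29, 31} → 6 additions
Total edits = 5 + 6 = 11

11


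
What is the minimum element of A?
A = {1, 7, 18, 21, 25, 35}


Set A = {1, 7, 18, 21, 25, 35}
Elements in ascending order: 1, 7, 18, 21, 25, 35
The smallest element is 1.

1


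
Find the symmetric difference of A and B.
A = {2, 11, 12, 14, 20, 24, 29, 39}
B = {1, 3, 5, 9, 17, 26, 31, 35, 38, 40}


Set A = {2, 11, 12, 14, 20, 24, 29, 39}
Set B = {1, 3, 5, 9, 17, 26, 31, 35, 38, 40}
A △ B = (A \ B) ∪ (B \ A)
Elements in A but not B: {2, 11, 12, 14, 20, 24, 29, 39}
Elements in B but not A: {1, 3, 5, 9, 17, 26, 31, 35, 38, 40}
A △ B = {1, 2, 3, 5, 9, 11, 12, 14, 17, 20, 24, 26, 29, 31, 35, 38, 39, 40}

{1, 2, 3, 5, 9, 11, 12, 14, 17, 20, 24, 26, 29, 31, 35, 38, 39, 40}


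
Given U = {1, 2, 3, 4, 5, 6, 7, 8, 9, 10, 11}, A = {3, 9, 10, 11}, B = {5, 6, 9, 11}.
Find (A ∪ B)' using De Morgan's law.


U = {1, 2, 3, 4, 5, 6, 7, 8, 9, 10, 11}
A = {3, 9, 10, 11}, B = {5, 6, 9, 11}
A ∪ B = {3, 5, 6, 9, 10, 11}
(A ∪ B)' = U \ (A ∪ B) = {1, 2, 4, 7, 8}
Verification via A' ∩ B': A' = {1, 2, 4, 5, 6, 7, 8}, B' = {1, 2, 3, 4, 7, 8, 10}
A' ∩ B' = {1, 2, 4, 7, 8} ✓

{1, 2, 4, 7, 8}


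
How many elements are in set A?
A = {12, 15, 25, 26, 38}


Set A = {12, 15, 25, 26, 38}
Listing elements: 12, 15, 25, 26, 38
Counting: 5 elements
|A| = 5

5


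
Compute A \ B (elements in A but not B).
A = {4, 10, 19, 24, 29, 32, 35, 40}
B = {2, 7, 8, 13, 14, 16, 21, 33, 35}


Set A = {4, 10, 19, 24, 29, 32, 35, 40}
Set B = {2, 7, 8, 13, 14, 16, 21, 33, 35}
A \ B includes elements in A that are not in B.
Check each element of A:
4 (not in B, keep), 10 (not in B, keep), 19 (not in B, keep), 24 (not in B, keep), 29 (not in B, keep), 32 (not in B, keep), 35 (in B, remove), 40 (not in B, keep)
A \ B = {4, 10, 19, 24, 29, 32, 40}

{4, 10, 19, 24, 29, 32, 40}


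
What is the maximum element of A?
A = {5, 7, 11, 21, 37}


Set A = {5, 7, 11, 21, 37}
Elements in ascending order: 5, 7, 11, 21, 37
The largest element is 37.

37


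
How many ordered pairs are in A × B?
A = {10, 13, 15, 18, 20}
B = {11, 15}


Set A = {10, 13, 15, 18, 20} has 5 elements.
Set B = {11, 15} has 2 elements.
|A × B| = |A| × |B| = 5 × 2 = 10

10


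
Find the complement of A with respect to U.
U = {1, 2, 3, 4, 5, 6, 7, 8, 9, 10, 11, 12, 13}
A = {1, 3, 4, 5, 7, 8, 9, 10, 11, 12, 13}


Universal set U = {1, 2, 3, 4, 5, 6, 7, 8, 9, 10, 11, 12, 13}
Set A = {1, 3, 4, 5, 7, 8, 9, 10, 11, 12, 13}
A' = U \ A = elements in U but not in A
Checking each element of U:
1 (in A, exclude), 2 (not in A, include), 3 (in A, exclude), 4 (in A, exclude), 5 (in A, exclude), 6 (not in A, include), 7 (in A, exclude), 8 (in A, exclude), 9 (in A, exclude), 10 (in A, exclude), 11 (in A, exclude), 12 (in A, exclude), 13 (in A, exclude)
A' = {2, 6}

{2, 6}


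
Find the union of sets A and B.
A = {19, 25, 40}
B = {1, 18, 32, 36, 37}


Set A = {19, 25, 40}
Set B = {1, 18, 32, 36, 37}
A ∪ B includes all elements in either set.
Elements from A: {19, 25, 40}
Elements from B not already included: {1, 18, 32, 36, 37}
A ∪ B = {1, 18, 19, 25, 32, 36, 37, 40}

{1, 18, 19, 25, 32, 36, 37, 40}


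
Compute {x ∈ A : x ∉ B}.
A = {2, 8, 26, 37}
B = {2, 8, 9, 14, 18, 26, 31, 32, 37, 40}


Set A = {2, 8, 26, 37}
Set B = {2, 8, 9, 14, 18, 26, 31, 32, 37, 40}
Check each element of A against B:
2 ∈ B, 8 ∈ B, 26 ∈ B, 37 ∈ B
Elements of A not in B: {}

{}


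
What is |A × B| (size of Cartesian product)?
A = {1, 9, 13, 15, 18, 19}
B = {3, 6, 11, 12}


Set A = {1, 9, 13, 15, 18, 19} has 6 elements.
Set B = {3, 6, 11, 12} has 4 elements.
|A × B| = |A| × |B| = 6 × 4 = 24

24


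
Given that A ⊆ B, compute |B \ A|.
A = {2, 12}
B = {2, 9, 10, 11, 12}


Set A = {2, 12}, |A| = 2
Set B = {2, 9, 10, 11, 12}, |B| = 5
Since A ⊆ B: B \ A = {9, 10, 11}
|B| - |A| = 5 - 2 = 3

3


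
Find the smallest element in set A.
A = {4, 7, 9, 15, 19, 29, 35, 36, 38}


Set A = {4, 7, 9, 15, 19, 29, 35, 36, 38}
Elements in ascending order: 4, 7, 9, 15, 19, 29, 35, 36, 38
The smallest element is 4.

4


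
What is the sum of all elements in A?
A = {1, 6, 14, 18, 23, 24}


Set A = {1, 6, 14, 18, 23, 24}
Sum = 1 + 6 + 14 + 18 + 23 + 24 = 86

86


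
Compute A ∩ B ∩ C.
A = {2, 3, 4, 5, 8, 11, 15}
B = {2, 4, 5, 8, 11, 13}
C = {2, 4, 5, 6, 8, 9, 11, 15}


Set A = {2, 3, 4, 5, 8, 11, 15}
Set B = {2, 4, 5, 8, 11, 13}
Set C = {2, 4, 5, 6, 8, 9, 11, 15}
First, A ∩ B = {2, 4, 5, 8, 11}
Then, (A ∩ B) ∩ C = {2, 4, 5, 8, 11}

{2, 4, 5, 8, 11}


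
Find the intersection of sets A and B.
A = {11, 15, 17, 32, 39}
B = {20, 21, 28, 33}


Set A = {11, 15, 17, 32, 39}
Set B = {20, 21, 28, 33}
A ∩ B includes only elements in both sets.
Check each element of A against B:
11 ✗, 15 ✗, 17 ✗, 32 ✗, 39 ✗
A ∩ B = {}

{}


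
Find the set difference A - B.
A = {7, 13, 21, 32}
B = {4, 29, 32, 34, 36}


Set A = {7, 13, 21, 32}
Set B = {4, 29, 32, 34, 36}
A \ B includes elements in A that are not in B.
Check each element of A:
7 (not in B, keep), 13 (not in B, keep), 21 (not in B, keep), 32 (in B, remove)
A \ B = {7, 13, 21}

{7, 13, 21}


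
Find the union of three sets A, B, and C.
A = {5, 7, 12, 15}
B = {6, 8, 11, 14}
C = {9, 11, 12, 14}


Set A = {5, 7, 12, 15}
Set B = {6, 8, 11, 14}
Set C = {9, 11, 12, 14}
First, A ∪ B = {5, 6, 7, 8, 11, 12, 14, 15}
Then, (A ∪ B) ∪ C = {5, 6, 7, 8, 9, 11, 12, 14, 15}

{5, 6, 7, 8, 9, 11, 12, 14, 15}


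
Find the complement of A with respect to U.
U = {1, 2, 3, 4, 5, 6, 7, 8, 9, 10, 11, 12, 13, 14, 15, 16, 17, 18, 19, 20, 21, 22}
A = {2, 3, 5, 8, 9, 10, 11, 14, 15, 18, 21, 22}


Universal set U = {1, 2, 3, 4, 5, 6, 7, 8, 9, 10, 11, 12, 13, 14, 15, 16, 17, 18, 19, 20, 21, 22}
Set A = {2, 3, 5, 8, 9, 10, 11, 14, 15, 18, 21, 22}
A' = U \ A = elements in U but not in A
Checking each element of U:
1 (not in A, include), 2 (in A, exclude), 3 (in A, exclude), 4 (not in A, include), 5 (in A, exclude), 6 (not in A, include), 7 (not in A, include), 8 (in A, exclude), 9 (in A, exclude), 10 (in A, exclude), 11 (in A, exclude), 12 (not in A, include), 13 (not in A, include), 14 (in A, exclude), 15 (in A, exclude), 16 (not in A, include), 17 (not in A, include), 18 (in A, exclude), 19 (not in A, include), 20 (not in A, include), 21 (in A, exclude), 22 (in A, exclude)
A' = {1, 4, 6, 7, 12, 13, 16, 17, 19, 20}

{1, 4, 6, 7, 12, 13, 16, 17, 19, 20}


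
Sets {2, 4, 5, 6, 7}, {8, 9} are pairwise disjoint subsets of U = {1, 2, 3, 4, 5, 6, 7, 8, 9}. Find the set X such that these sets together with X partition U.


U = {1, 2, 3, 4, 5, 6, 7, 8, 9}
Shown blocks: {2, 4, 5, 6, 7}, {8, 9}
A partition's blocks are pairwise disjoint and cover U, so the missing block = U \ (union of shown blocks).
Union of shown blocks: {2, 4, 5, 6, 7, 8, 9}
Missing block = U \ (union) = {1, 3}

{1, 3}


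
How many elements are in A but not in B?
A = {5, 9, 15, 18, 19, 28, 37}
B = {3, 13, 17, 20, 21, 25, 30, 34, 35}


Set A = {5, 9, 15, 18, 19, 28, 37}
Set B = {3, 13, 17, 20, 21, 25, 30, 34, 35}
A \ B = {5, 9, 15, 18, 19, 28, 37}
|A \ B| = 7

7


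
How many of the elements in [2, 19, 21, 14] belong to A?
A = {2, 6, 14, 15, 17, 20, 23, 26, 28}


Set A = {2, 6, 14, 15, 17, 20, 23, 26, 28}
Candidates: [2, 19, 21, 14]
Check each candidate:
2 ∈ A, 19 ∉ A, 21 ∉ A, 14 ∈ A
Count of candidates in A: 2

2


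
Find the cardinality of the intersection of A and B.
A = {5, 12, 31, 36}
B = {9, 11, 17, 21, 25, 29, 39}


Set A = {5, 12, 31, 36}
Set B = {9, 11, 17, 21, 25, 29, 39}
A ∩ B = {}
|A ∩ B| = 0

0


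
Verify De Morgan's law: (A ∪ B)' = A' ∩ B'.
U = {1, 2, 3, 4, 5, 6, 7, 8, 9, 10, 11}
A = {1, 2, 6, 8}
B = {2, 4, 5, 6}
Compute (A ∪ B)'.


U = {1, 2, 3, 4, 5, 6, 7, 8, 9, 10, 11}
A = {1, 2, 6, 8}, B = {2, 4, 5, 6}
A ∪ B = {1, 2, 4, 5, 6, 8}
(A ∪ B)' = U \ (A ∪ B) = {3, 7, 9, 10, 11}
Verification via A' ∩ B': A' = {3, 4, 5, 7, 9, 10, 11}, B' = {1, 3, 7, 8, 9, 10, 11}
A' ∩ B' = {3, 7, 9, 10, 11} ✓

{3, 7, 9, 10, 11}


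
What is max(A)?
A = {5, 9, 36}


Set A = {5, 9, 36}
Elements in ascending order: 5, 9, 36
The largest element is 36.

36


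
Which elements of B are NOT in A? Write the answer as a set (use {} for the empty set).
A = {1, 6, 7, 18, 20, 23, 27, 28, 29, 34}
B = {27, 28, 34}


Set A = {1, 6, 7, 18, 20, 23, 27, 28, 29, 34}
Set B = {27, 28, 34}
Check each element of B against A:
27 ∈ A, 28 ∈ A, 34 ∈ A
Elements of B not in A: {}

{}


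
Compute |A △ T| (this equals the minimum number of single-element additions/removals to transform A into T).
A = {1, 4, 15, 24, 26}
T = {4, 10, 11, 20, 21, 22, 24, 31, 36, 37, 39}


Set A = {1, 4, 15, 24, 26}
Set T = {4, 10, 11, 20, 21, 22, 24, 31, 36, 37, 39}
Elements to remove from A (in A, not in T): {1, 15, 26} → 3 removals
Elements to add to A (in T, not in A): {10, 11, 20, 21, 22, 31, 36, 37, 39} → 9 additions
Total edits = 3 + 9 = 12

12


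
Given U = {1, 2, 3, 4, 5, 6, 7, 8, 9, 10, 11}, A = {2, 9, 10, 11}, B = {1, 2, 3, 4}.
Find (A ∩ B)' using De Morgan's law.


U = {1, 2, 3, 4, 5, 6, 7, 8, 9, 10, 11}
A = {2, 9, 10, 11}, B = {1, 2, 3, 4}
A ∩ B = {2}
(A ∩ B)' = U \ (A ∩ B) = {1, 3, 4, 5, 6, 7, 8, 9, 10, 11}
Verification via A' ∪ B': A' = {1, 3, 4, 5, 6, 7, 8}, B' = {5, 6, 7, 8, 9, 10, 11}
A' ∪ B' = {1, 3, 4, 5, 6, 7, 8, 9, 10, 11} ✓

{1, 3, 4, 5, 6, 7, 8, 9, 10, 11}


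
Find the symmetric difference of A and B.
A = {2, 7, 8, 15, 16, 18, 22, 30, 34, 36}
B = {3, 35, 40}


Set A = {2, 7, 8, 15, 16, 18, 22, 30, 34, 36}
Set B = {3, 35, 40}
A △ B = (A \ B) ∪ (B \ A)
Elements in A but not B: {2, 7, 8, 15, 16, 18, 22, 30, 34, 36}
Elements in B but not A: {3, 35, 40}
A △ B = {2, 3, 7, 8, 15, 16, 18, 22, 30, 34, 35, 36, 40}

{2, 3, 7, 8, 15, 16, 18, 22, 30, 34, 35, 36, 40}
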